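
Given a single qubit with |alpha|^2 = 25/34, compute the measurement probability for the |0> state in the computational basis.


|alpha|^2 = 25/34 = 0.7353
|beta|^2 = 1 - 25/34 = 9/34 = 0.2647
P(|0>) = |alpha|^2 = 0.7353

0.7353


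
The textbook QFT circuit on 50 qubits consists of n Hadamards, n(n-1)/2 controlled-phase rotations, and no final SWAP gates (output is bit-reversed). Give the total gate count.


Hadamard gates: 50
Controlled rotations: n*(n-1)/2 = 50*49/2 = 1225
SWAP gates: 0 (omitted)
Total = 50 + 1225
= 1275

1275


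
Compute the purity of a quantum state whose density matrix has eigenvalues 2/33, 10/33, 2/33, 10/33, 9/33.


tr(rho^2) = sum of eigenvalues squared
= (2/33)^2 + (10/33)^2 + (2/33)^2 + (10/33)^2 + (9/33)^2
= (4 + 100 + 4 + 100 + 81) / 1089
= 289/1089
= 0.2654

0.2654


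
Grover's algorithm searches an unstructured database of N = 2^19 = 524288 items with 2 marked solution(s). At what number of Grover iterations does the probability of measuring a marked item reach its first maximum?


After j Grover iterations the success probability is P(j) = sin^2((2j+1)*theta), where sin(theta) = sqrt(k/N).
N = 2^19 = 524288, k = 2
sin(theta) = sqrt(k/N) = 0.001953125
theta = arcsin(sqrt(k/N)) = 0.001953126242 rad
P(j) reaches its first maximum when (2j+1)*theta is as close as possible to pi/2, i.e. j = round(pi/(4*theta) - 1/2).
pi/(4*theta) - 1/2 = 401.6236
(For comparison, the common estimate pi/4 * sqrt(N/k) = 402.1239; the exact maximiser is used here.)
Optimal iterations = 402

402


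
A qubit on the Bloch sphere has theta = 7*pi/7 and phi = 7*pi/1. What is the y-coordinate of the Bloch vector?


theta = 3.1416, phi = 21.9911
r_y = sin(theta)*sin(phi) = 0.0000 * 0.0000
r_y = 0.0000

0.0000


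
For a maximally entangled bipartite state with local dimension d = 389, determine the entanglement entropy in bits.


For a maximally entangled state in d x d:
S = log2(d) = log2(389)
= 8.6036

8.6036


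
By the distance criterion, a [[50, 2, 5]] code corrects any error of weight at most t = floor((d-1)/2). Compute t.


Code parameters: [[50, 2, 5]], distance d = 5.
Number of correctable errors = floor((d-1)/2)
= floor((5 - 1)/2)
= floor(4/2)
= 2

2


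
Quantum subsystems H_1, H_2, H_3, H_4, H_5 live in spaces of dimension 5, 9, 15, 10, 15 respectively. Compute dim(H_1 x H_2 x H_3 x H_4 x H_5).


dim(H_1 x H_2 x H_3 x H_4 x H_5) = 5 * 9 * 15 * 10 * 15
= 45 * 15 * 10 * 15
= 675 * 10 * 15
= 6750 * 15
= 101250

101250


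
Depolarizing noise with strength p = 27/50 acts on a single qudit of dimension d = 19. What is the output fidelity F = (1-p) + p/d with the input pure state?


F = (1-p) + p/d
= (1 - 0.5400) + 0.5400/19
= 0.4600 + 0.0284
= 0.4884

0.4884


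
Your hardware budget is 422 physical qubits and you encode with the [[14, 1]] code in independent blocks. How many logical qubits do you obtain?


Each code block uses 14 physical qubits for 1 logical qubit(s).
Number of complete blocks = floor(422 / 14) = 30
Logical qubits = 30 * 1
= 30

30


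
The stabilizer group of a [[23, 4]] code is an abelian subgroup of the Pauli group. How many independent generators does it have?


For an [[n,k]] stabilizer code:
Number of stabilizer generators = n - k
= 23 - 4
= 19

19


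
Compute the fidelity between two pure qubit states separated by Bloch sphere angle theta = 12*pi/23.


For states separated by angle theta on Bloch sphere:
F = cos^2(theta/2)
theta = 12*pi/23 = 1.6391
theta/2 = 0.8195
cos(theta/2) = 0.6826
F = 0.4659

0.4659


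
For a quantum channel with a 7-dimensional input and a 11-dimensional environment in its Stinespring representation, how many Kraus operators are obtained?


Tracing out the environment in an orthonormal basis {|i>_E} gives Kraus operators K_i = <i|_E U |0>_E.
Number of Kraus operators = dim(H_env) = d_env
= 11

11


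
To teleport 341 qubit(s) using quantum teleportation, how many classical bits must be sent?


Quantum teleportation requires 2 classical bits per qubit teleported.
341 qubit(s) -> 2 * 341 = 682 classical bits

682


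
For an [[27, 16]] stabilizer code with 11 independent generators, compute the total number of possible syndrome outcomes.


Each stabilizer generator gives a binary (+1 or -1) measurement outcome.
With 11 independent generators:
Total syndromes = 2^11
= 2048

2048


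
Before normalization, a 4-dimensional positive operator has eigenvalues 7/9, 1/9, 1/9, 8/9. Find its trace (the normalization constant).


tr(M) = sum of eigenvalues
= 7/9 + 1/9 + 1/9 + 8/9
= 17/9
= 1.8889

1.8889


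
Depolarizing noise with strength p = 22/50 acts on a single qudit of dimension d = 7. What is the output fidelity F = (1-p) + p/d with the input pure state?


F = (1-p) + p/d
= (1 - 0.4400) + 0.4400/7
= 0.5600 + 0.0629
= 0.6229

0.6229


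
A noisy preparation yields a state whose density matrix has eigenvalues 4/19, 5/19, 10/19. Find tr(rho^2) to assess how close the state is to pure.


tr(rho^2) = sum of eigenvalues squared
= (4/19)^2 + (5/19)^2 + (10/19)^2
= (16 + 25 + 100) / 361
= 141/361
= 0.3906

0.3906


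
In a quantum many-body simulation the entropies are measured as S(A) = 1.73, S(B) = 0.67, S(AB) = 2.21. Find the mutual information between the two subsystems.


I(A:B) = S(A) + S(B) - S(AB)
= 1.73 + 0.67 - 2.21
= 0.1900

0.1900


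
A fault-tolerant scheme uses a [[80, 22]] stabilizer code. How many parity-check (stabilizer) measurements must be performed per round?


For an [[n,k]] stabilizer code:
Number of stabilizer generators = n - k
= 80 - 22
= 58

58


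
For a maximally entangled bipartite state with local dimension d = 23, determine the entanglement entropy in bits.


For a maximally entangled state in d x d:
S = log2(d) = log2(23)
= 4.5236

4.5236


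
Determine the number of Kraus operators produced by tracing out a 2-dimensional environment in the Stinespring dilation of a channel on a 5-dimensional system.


Tracing out the environment in an orthonormal basis {|i>_E} gives Kraus operators K_i = <i|_E U |0>_E.
Number of Kraus operators = dim(H_env) = d_env
= 2

2


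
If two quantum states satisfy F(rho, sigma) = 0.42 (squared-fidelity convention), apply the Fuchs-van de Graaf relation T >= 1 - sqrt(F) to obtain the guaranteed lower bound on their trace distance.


Fuchs-van de Graaf (squared-fidelity convention): 1 - sqrt(F) <= T <= sqrt(1 - F).
Lower bound: T >= 1 - sqrt(F)
sqrt(F) = sqrt(0.42) = 0.6481
T >= 1 - 0.6481
T >= 0.3519

0.3519


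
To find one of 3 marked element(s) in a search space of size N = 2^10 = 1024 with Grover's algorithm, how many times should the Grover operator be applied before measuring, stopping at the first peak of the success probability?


After j Grover iterations the success probability is P(j) = sin^2((2j+1)*theta), where sin(theta) = sqrt(k/N).
N = 2^10 = 1024, k = 3
sin(theta) = sqrt(k/N) = 0.05412658774
theta = arcsin(sqrt(k/N)) = 0.05415305164 rad
P(j) reaches its first maximum when (2j+1)*theta is as close as possible to pi/2, i.e. j = round(pi/(4*theta) - 1/2).
pi/(4*theta) - 1/2 = 14.0033
(For comparison, the common estimate pi/4 * sqrt(N/k) = 14.5104; the exact maximiser is used here.)
Optimal iterations = 14

14


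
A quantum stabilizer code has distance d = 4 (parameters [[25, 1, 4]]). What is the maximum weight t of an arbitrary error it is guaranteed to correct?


Code parameters: [[25, 1, 4]], distance d = 4.
Number of correctable errors = floor((d-1)/2)
= floor((4 - 1)/2)
= floor(3/2)
= 1

1


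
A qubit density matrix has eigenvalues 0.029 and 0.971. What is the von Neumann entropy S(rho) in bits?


S = -p*log2(p) - (1-p)*log2(1-p)
p = 0.0290, 1-p = 0.9710
= -0.0290 * log2(0.0290) - 0.9710 * log2(0.9710)
= -(-0.1481) - (-0.0412)
= 0.1894

0.1894


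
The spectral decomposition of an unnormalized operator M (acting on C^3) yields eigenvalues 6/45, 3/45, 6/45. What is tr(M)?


tr(M) = sum of eigenvalues
= 6/45 + 3/45 + 6/45
= 15/45
= 0.3333

0.3333


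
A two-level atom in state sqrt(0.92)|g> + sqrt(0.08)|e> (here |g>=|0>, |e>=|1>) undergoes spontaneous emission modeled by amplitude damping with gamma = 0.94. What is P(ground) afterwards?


For amplitude damping with parameter gamma on state sqrt(a)|0> + sqrt(b)|1>:
alpha^2 = 0.92, beta^2 = 0.08
P(|0>) = alpha^2 + gamma * beta^2
= 0.92 + 0.94 * 0.08
= 0.92 + 0.0752
= 0.9952

0.9952


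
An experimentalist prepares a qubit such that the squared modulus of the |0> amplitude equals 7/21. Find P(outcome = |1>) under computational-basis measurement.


|alpha|^2 = 7/21 = 0.3333
|beta|^2 = 1 - 7/21 = 14/21 = 0.6667
P(|1>) = |beta|^2 = 0.6667

0.6667


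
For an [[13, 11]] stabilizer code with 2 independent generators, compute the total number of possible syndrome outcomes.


Each stabilizer generator gives a binary (+1 or -1) measurement outcome.
With 2 independent generators:
Total syndromes = 2^2
= 4

4


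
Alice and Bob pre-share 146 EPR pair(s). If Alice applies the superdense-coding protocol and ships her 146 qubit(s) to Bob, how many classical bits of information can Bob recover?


Superdense coding allows 2 classical bits per shared entangled pair.
146 pair(s) -> 2 * 146 = 292 classical bits

292


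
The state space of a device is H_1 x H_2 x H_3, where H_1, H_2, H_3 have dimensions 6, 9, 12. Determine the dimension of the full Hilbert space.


dim(H_1 x H_2 x H_3) = 6 * 9 * 12
= 54 * 12
= 648

648


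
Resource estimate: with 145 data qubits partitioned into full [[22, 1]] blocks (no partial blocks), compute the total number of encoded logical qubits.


Each code block uses 22 physical qubits for 1 logical qubit(s).
Number of complete blocks = floor(145 / 22) = 6
Logical qubits = 6 * 1
= 6

6


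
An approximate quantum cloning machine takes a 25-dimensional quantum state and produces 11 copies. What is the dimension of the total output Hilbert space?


Output space = H^(tensor 11) where dim(H) = 25
dim = 25^11
= 625 (after 2 factors)
= 15625 (after 3 factors)
= 390625 (after 4 factors)
= 9765625 (after 5 factors)
= 244140625 (after 6 factors)
= 6103515625 (after 7 factors)
= 152587890625 (after 8 factors)
= 3814697265625 (after 9 factors)
= 95367431640625 (after 10 factors)
= 2384185791015625 (after 11 factors)
= 2384185791015625

2384185791015625


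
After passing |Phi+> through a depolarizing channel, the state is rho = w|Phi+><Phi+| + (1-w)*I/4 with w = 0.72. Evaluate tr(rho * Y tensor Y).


|Phi+> = (|00> + |11>)/sqrt(2)
For the pure Bell state, <Y_A Y_B> = -1 (Bell-state Pauli correlator).
The maximally-mixed part I/4 has tr(I/4 * P tensor P) = 0 for any traceless Pauli P.
So <Y_A Y_B>_rho = w * (-1) + (1 - w) * 0
= 0.72 * (-1)
= -0.7200

-0.7200


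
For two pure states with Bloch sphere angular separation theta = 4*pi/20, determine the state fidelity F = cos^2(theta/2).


For states separated by angle theta on Bloch sphere:
F = cos^2(theta/2)
theta = 4*pi/20 = 0.6283
theta/2 = 0.3142
cos(theta/2) = 0.9511
F = 0.9045

0.9045


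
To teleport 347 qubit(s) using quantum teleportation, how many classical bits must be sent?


Quantum teleportation requires 2 classical bits per qubit teleported.
347 qubit(s) -> 2 * 347 = 694 classical bits

694


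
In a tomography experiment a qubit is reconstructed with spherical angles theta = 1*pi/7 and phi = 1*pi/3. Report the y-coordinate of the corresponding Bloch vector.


theta = 0.4488, phi = 1.0472
r_y = sin(theta)*sin(phi) = 0.4339 * 0.8660
r_y = 0.3758

0.3758


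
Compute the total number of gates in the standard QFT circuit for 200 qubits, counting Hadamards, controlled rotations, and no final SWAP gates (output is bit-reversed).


Hadamard gates: 200
Controlled rotations: n*(n-1)/2 = 200*199/2 = 19900
SWAP gates: 0 (omitted)
Total = 200 + 19900
= 20100

20100


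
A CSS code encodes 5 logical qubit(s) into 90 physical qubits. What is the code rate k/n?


Code rate R = k/n
= 5/90
= 0.0556

0.0556


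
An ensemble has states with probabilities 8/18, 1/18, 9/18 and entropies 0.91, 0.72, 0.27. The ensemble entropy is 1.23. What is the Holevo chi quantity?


chi = S(rho) - sum_i p_i * S(rho_i)
Weighted entropy = 8/18 * 0.91 + 1/18 * 0.72 + 9/18 * 0.27
= 0.5794
chi = 1.23 - 0.5794
= 0.6506

0.6506


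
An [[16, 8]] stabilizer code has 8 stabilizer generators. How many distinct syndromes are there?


Each stabilizer generator gives a binary (+1 or -1) measurement outcome.
With 8 independent generators:
Total syndromes = 2^8
= 256

256


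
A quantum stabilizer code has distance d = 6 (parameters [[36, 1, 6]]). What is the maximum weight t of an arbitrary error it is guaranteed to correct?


Code parameters: [[36, 1, 6]], distance d = 6.
Number of correctable errors = floor((d-1)/2)
= floor((6 - 1)/2)
= floor(5/2)
= 2

2


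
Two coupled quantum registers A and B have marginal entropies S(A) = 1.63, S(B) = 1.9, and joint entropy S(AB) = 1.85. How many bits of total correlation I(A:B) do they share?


I(A:B) = S(A) + S(B) - S(AB)
= 1.63 + 1.9 - 1.85
= 1.6800

1.6800


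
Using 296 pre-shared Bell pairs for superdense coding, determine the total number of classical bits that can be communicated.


Superdense coding allows 2 classical bits per shared entangled pair.
296 pair(s) -> 2 * 296 = 592 classical bits

592


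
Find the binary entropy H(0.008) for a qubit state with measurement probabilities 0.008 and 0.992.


S = -p*log2(p) - (1-p)*log2(1-p)
p = 0.0080, 1-p = 0.9920
= -0.0080 * log2(0.0080) - 0.9920 * log2(0.9920)
= -(-0.0557) - (-0.0115)
= 0.0672

0.0672


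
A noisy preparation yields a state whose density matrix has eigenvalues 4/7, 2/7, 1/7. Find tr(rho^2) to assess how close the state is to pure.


tr(rho^2) = sum of eigenvalues squared
= (4/7)^2 + (2/7)^2 + (1/7)^2
= (16 + 4 + 1) / 49
= 21/49
= 0.4286

0.4286


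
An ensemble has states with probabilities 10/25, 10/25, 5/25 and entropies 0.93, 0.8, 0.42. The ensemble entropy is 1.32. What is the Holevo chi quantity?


chi = S(rho) - sum_i p_i * S(rho_i)
Weighted entropy = 10/25 * 0.93 + 10/25 * 0.8 + 5/25 * 0.42
= 0.7760
chi = 1.32 - 0.7760
= 0.5440

0.5440


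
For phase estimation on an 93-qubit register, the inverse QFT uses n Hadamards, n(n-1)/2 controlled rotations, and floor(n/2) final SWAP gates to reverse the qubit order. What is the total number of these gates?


Hadamard gates: 93
Controlled rotations: n*(n-1)/2 = 93*92/2 = 4278
SWAP gates: floor(n/2) = floor(93/2) = 46
Total = 93 + 4278 + 46
= 4417

4417


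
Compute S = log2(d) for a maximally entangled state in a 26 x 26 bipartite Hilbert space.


For a maximally entangled state in d x d:
S = log2(d) = log2(26)
= 4.7004

4.7004


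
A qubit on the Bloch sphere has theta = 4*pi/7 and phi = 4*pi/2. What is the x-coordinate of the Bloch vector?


theta = 1.7952, phi = 6.2832
r_x = sin(theta)*cos(phi) = 0.9749 * 1.0000
r_x = 0.9749

0.9749


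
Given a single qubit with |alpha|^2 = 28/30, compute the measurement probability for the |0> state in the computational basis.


|alpha|^2 = 28/30 = 0.9333
|beta|^2 = 1 - 28/30 = 2/30 = 0.0667
P(|0>) = |alpha|^2 = 0.9333

0.9333


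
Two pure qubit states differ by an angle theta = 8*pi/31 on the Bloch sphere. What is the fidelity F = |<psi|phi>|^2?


For states separated by angle theta on Bloch sphere:
F = cos^2(theta/2)
theta = 8*pi/31 = 0.8107
theta/2 = 0.4054
cos(theta/2) = 0.9190
F = 0.8445

0.8445


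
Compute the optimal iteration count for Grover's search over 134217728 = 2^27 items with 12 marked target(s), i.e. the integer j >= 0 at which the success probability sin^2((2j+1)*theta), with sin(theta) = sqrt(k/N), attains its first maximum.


After j Grover iterations the success probability is P(j) = sin^2((2j+1)*theta), where sin(theta) = sqrt(k/N).
N = 2^27 = 134217728, k = 12
sin(theta) = sqrt(k/N) = 0.0002990099784
theta = arcsin(sqrt(k/N)) = 0.0002990099828 rad
P(j) reaches its first maximum when (2j+1)*theta is as close as possible to pi/2, i.e. j = round(pi/(4*theta) - 1/2).
pi/(4*theta) - 1/2 = 2626.1620
(For comparison, the common estimate pi/4 * sqrt(N/k) = 2626.6621; the exact maximiser is used here.)
Optimal iterations = 2626

2626


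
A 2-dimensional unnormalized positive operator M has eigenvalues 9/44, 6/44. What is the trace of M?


tr(M) = sum of eigenvalues
= 9/44 + 6/44
= 15/44
= 0.3409

0.3409


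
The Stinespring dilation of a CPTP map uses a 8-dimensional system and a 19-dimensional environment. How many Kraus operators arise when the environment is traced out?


Tracing out the environment in an orthonormal basis {|i>_E} gives Kraus operators K_i = <i|_E U |0>_E.
Number of Kraus operators = dim(H_env) = d_env
= 19

19


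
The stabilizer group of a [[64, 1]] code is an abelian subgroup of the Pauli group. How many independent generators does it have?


For an [[n,k]] stabilizer code:
Number of stabilizer generators = n - k
= 64 - 1
= 63

63


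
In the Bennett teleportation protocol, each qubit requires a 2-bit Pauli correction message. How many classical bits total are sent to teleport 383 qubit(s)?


Quantum teleportation requires 2 classical bits per qubit teleported.
383 qubit(s) -> 2 * 383 = 766 classical bits

766


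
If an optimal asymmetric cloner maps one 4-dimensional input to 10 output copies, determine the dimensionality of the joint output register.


Output space = H^(tensor 10) where dim(H) = 4
dim = 4^10
= 16 (after 2 factors)
= 64 (after 3 factors)
= 256 (after 4 factors)
= 1024 (after 5 factors)
= 4096 (after 6 factors)
= 16384 (after 7 factors)
= 65536 (after 8 factors)
= 262144 (after 9 factors)
= 1048576 (after 10 factors)
= 1048576

1048576


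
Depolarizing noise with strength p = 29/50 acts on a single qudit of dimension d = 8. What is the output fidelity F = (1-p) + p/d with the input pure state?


F = (1-p) + p/d
= (1 - 0.5800) + 0.5800/8
= 0.4200 + 0.0725
= 0.4925

0.4925


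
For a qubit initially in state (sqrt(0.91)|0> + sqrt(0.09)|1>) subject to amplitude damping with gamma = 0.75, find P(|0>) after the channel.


For amplitude damping with parameter gamma on state sqrt(a)|0> + sqrt(b)|1>:
alpha^2 = 0.91, beta^2 = 0.09
P(|0>) = alpha^2 + gamma * beta^2
= 0.91 + 0.75 * 0.09
= 0.91 + 0.0675
= 0.9775

0.9775


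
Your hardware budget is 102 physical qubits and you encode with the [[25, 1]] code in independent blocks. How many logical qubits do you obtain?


Each code block uses 25 physical qubits for 1 logical qubit(s).
Number of complete blocks = floor(102 / 25) = 4
Logical qubits = 4 * 1
= 4

4


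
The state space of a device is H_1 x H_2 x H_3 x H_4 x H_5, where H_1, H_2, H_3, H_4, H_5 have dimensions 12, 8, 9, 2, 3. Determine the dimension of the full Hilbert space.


dim(H_1 x H_2 x H_3 x H_4 x H_5) = 12 * 8 * 9 * 2 * 3
= 96 * 9 * 2 * 3
= 864 * 2 * 3
= 1728 * 3
= 5184

5184


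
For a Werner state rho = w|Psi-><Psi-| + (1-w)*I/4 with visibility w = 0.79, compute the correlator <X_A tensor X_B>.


|Psi-> = (|01> - |10>)/sqrt(2)
For the pure Bell state, <X_A X_B> = -1 (Bell-state Pauli correlator).
The maximally-mixed part I/4 has tr(I/4 * P tensor P) = 0 for any traceless Pauli P.
So <X_A X_B>_rho = w * (-1) + (1 - w) * 0
= 0.79 * (-1)
= -0.7900

-0.7900


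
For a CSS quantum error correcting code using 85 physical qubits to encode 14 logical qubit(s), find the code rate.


Code rate R = k/n
= 14/85
= 0.1647

0.1647


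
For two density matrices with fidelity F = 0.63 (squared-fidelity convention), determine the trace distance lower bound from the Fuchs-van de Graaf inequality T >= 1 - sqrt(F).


Fuchs-van de Graaf (squared-fidelity convention): 1 - sqrt(F) <= T <= sqrt(1 - F).
Lower bound: T >= 1 - sqrt(F)
sqrt(F) = sqrt(0.63) = 0.7937
T >= 1 - 0.7937
T >= 0.2063

0.2063


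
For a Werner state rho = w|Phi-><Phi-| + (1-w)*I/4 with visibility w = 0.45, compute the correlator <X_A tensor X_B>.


|Phi-> = (|00> - |11>)/sqrt(2)
For the pure Bell state, <X_A X_B> = -1 (Bell-state Pauli correlator).
The maximally-mixed part I/4 has tr(I/4 * P tensor P) = 0 for any traceless Pauli P.
So <X_A X_B>_rho = w * (-1) + (1 - w) * 0
= 0.45 * (-1)
= -0.4500

-0.4500


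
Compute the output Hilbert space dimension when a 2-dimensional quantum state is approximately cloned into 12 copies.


Output space = H^(tensor 12) where dim(H) = 2
dim = 2^12
= 4 (after 2 factors)
= 8 (after 3 factors)
= 16 (after 4 factors)
= 32 (after 5 factors)
= 64 (after 6 factors)
= 128 (after 7 factors)
= 256 (after 8 factors)
= 512 (after 9 factors)
= 1024 (after 10 factors)
= 2048 (after 11 factors)
= 4096 (after 12 factors)
= 4096

4096


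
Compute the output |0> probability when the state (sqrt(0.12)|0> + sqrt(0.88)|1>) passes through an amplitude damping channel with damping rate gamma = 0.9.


For amplitude damping with parameter gamma on state sqrt(a)|0> + sqrt(b)|1>:
alpha^2 = 0.12, beta^2 = 0.88
P(|0>) = alpha^2 + gamma * beta^2
= 0.12 + 0.9 * 0.88
= 0.12 + 0.7920
= 0.9120

0.9120


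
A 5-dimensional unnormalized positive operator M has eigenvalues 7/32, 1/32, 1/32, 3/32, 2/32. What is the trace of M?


tr(M) = sum of eigenvalues
= 7/32 + 1/32 + 1/32 + 3/32 + 2/32
= 14/32
= 0.4375

0.4375


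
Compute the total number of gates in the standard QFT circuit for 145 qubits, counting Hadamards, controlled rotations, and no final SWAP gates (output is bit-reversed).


Hadamard gates: 145
Controlled rotations: n*(n-1)/2 = 145*144/2 = 10440
SWAP gates: 0 (omitted)
Total = 145 + 10440
= 10585

10585


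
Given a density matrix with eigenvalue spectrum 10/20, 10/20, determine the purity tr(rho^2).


tr(rho^2) = sum of eigenvalues squared
= (10/20)^2 + (10/20)^2
= (100 + 100) / 400
= 200/400
= 0.5000

0.5000


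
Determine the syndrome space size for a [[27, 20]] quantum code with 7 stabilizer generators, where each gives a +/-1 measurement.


Each stabilizer generator gives a binary (+1 or -1) measurement outcome.
With 7 independent generators:
Total syndromes = 2^7
= 128

128


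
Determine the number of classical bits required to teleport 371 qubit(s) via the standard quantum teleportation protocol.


Quantum teleportation requires 2 classical bits per qubit teleported.
371 qubit(s) -> 2 * 371 = 742 classical bits

742


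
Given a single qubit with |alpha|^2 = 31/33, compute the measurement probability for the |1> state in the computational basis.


|alpha|^2 = 31/33 = 0.9394
|beta|^2 = 1 - 31/33 = 2/33 = 0.0606
P(|1>) = |beta|^2 = 0.0606

0.0606


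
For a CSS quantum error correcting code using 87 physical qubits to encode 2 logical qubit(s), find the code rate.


Code rate R = k/n
= 2/87
= 0.0230

0.0230


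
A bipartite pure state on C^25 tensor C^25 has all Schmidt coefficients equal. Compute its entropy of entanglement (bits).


For a maximally entangled state in d x d:
S = log2(d) = log2(25)
= 4.6439

4.6439


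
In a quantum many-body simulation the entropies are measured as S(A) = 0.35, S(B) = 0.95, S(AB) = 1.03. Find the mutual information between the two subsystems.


I(A:B) = S(A) + S(B) - S(AB)
= 0.35 + 0.95 - 1.03
= 0.2700

0.2700


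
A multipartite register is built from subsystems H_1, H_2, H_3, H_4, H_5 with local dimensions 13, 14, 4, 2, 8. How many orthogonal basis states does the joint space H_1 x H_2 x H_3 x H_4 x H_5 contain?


dim(H_1 x H_2 x H_3 x H_4 x H_5) = 13 * 14 * 4 * 2 * 8
= 182 * 4 * 2 * 8
= 728 * 2 * 8
= 1456 * 8
= 11648

11648


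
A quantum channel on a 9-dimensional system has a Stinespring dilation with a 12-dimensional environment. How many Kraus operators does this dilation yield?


Tracing out the environment in an orthonormal basis {|i>_E} gives Kraus operators K_i = <i|_E U |0>_E.
Number of Kraus operators = dim(H_env) = d_env
= 12

12


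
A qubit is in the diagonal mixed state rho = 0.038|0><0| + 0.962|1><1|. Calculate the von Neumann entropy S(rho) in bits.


S = -p*log2(p) - (1-p)*log2(1-p)
p = 0.0380, 1-p = 0.9620
= -0.0380 * log2(0.0380) - 0.9620 * log2(0.9620)
= -(-0.1793) - (-0.0538)
= 0.2330

0.2330


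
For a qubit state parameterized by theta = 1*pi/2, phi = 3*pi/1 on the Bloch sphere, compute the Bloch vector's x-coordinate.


theta = 1.5708, phi = 9.4248
r_x = sin(theta)*cos(phi) = 1.0000 * -1.0000
r_x = -1.0000

-1.0000


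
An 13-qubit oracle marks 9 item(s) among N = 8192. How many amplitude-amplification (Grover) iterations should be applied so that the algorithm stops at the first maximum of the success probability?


After j Grover iterations the success probability is P(j) = sin^2((2j+1)*theta), where sin(theta) = sqrt(k/N).
N = 2^13 = 8192, k = 9
sin(theta) = sqrt(k/N) = 0.03314563037
theta = arcsin(sqrt(k/N)) = 0.03315170252 rad
P(j) reaches its first maximum when (2j+1)*theta is as close as possible to pi/2, i.e. j = round(pi/(4*theta) - 1/2).
pi/(4*theta) - 1/2 = 23.1910
(For comparison, the common estimate pi/4 * sqrt(N/k) = 23.6954; the exact maximiser is used here.)
Optimal iterations = 23

23


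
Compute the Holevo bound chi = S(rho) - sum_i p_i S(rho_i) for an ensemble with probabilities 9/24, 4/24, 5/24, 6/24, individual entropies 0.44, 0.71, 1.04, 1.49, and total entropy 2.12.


chi = S(rho) - sum_i p_i * S(rho_i)
Weighted entropy = 9/24 * 0.44 + 4/24 * 0.71 + 5/24 * 1.04 + 6/24 * 1.49
= 0.8725
chi = 2.12 - 0.8725
= 1.2475

1.2475


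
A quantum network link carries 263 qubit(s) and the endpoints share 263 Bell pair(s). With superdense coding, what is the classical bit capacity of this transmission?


Superdense coding allows 2 classical bits per shared entangled pair.
263 pair(s) -> 2 * 263 = 526 classical bits

526


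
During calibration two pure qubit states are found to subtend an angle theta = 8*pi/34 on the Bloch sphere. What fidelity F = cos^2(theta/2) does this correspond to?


For states separated by angle theta on Bloch sphere:
F = cos^2(theta/2)
theta = 8*pi/34 = 0.7392
theta/2 = 0.3696
cos(theta/2) = 0.9325
F = 0.8695

0.8695


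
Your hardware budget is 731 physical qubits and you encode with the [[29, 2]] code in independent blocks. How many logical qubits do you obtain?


Each code block uses 29 physical qubits for 2 logical qubit(s).
Number of complete blocks = floor(731 / 29) = 25
Logical qubits = 25 * 2
= 50

50


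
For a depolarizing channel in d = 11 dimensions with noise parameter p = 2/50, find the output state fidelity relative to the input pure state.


F = (1-p) + p/d
= (1 - 0.0400) + 0.0400/11
= 0.9600 + 0.0036
= 0.9636

0.9636


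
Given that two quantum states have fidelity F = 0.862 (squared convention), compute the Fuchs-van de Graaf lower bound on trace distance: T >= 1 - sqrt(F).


Fuchs-van de Graaf (squared-fidelity convention): 1 - sqrt(F) <= T <= sqrt(1 - F).
Lower bound: T >= 1 - sqrt(F)
sqrt(F) = sqrt(0.862) = 0.9284
T >= 1 - 0.9284
T >= 0.0716

0.0716


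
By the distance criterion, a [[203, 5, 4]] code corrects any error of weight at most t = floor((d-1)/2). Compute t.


Code parameters: [[203, 5, 4]], distance d = 4.
Number of correctable errors = floor((d-1)/2)
= floor((4 - 1)/2)
= floor(3/2)
= 1

1


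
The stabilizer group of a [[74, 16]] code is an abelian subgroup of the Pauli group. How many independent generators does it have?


For an [[n,k]] stabilizer code:
Number of stabilizer generators = n - k
= 74 - 16
= 58

58


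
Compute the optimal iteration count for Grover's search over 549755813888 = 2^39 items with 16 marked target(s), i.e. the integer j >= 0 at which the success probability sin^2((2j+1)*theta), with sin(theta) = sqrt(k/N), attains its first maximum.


After j Grover iterations the success probability is P(j) = sin^2((2j+1)*theta), where sin(theta) = sqrt(k/N).
N = 2^39 = 549755813888, k = 16
sin(theta) = sqrt(k/N) = 5.394796609e-06
theta = arcsin(sqrt(k/N)) = 5.394796609e-06 rad
P(j) reaches its first maximum when (2j+1)*theta is as close as possible to pi/2, i.e. j = round(pi/(4*theta) - 1/2).
pi/(4*theta) - 1/2 = 145583.8881
(For comparison, the common estimate pi/4 * sqrt(N/k) = 145584.3881; the exact maximiser is used here.)
Optimal iterations = 145584

145584


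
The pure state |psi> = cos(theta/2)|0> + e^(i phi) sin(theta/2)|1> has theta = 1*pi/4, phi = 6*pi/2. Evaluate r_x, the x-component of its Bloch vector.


theta = 0.7854, phi = 9.4248
r_x = sin(theta)*cos(phi) = 0.7071 * -1.0000
r_x = -0.7071

-0.7071


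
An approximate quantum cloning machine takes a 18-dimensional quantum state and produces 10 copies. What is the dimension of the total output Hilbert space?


Output space = H^(tensor 10) where dim(H) = 18
dim = 18^10
= 324 (after 2 factors)
= 5832 (after 3 factors)
= 104976 (after 4 factors)
= 1889568 (after 5 factors)
= 34012224 (after 6 factors)
= 612220032 (after 7 factors)
= 11019960576 (after 8 factors)
= 198359290368 (after 9 factors)
= 3570467226624 (after 10 factors)
= 3570467226624

3570467226624


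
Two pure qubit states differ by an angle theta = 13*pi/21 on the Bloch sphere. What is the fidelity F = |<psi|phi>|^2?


For states separated by angle theta on Bloch sphere:
F = cos^2(theta/2)
theta = 13*pi/21 = 1.9448
theta/2 = 0.9724
cos(theta/2) = 0.5633
F = 0.3173

0.3173


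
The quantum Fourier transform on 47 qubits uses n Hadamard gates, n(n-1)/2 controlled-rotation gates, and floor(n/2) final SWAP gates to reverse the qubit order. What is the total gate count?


Hadamard gates: 47
Controlled rotations: n*(n-1)/2 = 47*46/2 = 1081
SWAP gates: floor(n/2) = floor(47/2) = 23
Total = 47 + 1081 + 23
= 1151

1151


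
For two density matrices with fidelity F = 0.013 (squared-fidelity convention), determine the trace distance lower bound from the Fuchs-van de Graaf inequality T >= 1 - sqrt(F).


Fuchs-van de Graaf (squared-fidelity convention): 1 - sqrt(F) <= T <= sqrt(1 - F).
Lower bound: T >= 1 - sqrt(F)
sqrt(F) = sqrt(0.013) = 0.1140
T >= 1 - 0.1140
T >= 0.8860

0.8860


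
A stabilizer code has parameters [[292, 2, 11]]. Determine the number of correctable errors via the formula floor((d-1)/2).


Code parameters: [[292, 2, 11]], distance d = 11.
Number of correctable errors = floor((d-1)/2)
= floor((11 - 1)/2)
= floor(10/2)
= 5

5


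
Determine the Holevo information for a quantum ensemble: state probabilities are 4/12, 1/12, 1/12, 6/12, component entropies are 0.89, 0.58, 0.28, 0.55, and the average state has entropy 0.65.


chi = S(rho) - sum_i p_i * S(rho_i)
Weighted entropy = 4/12 * 0.89 + 1/12 * 0.58 + 1/12 * 0.28 + 6/12 * 0.55
= 0.6433
chi = 0.65 - 0.6433
= 0.0067

0.0067


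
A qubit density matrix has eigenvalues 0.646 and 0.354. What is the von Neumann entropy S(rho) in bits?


S = -p*log2(p) - (1-p)*log2(1-p)
p = 0.6460, 1-p = 0.3540
= -0.6460 * log2(0.6460) - 0.3540 * log2(0.3540)
= -(-0.4072) - (-0.5304)
= 0.9376

0.9376


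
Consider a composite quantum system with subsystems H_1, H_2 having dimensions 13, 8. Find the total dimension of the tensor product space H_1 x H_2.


dim(H_1 x H_2) = 13 * 8
= 104

104


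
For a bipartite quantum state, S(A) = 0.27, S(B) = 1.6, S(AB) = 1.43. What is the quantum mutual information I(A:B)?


I(A:B) = S(A) + S(B) - S(AB)
= 0.27 + 1.6 - 1.43
= 0.4400

0.4400


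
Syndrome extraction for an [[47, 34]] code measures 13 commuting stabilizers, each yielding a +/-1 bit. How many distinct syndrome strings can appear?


Each stabilizer generator gives a binary (+1 or -1) measurement outcome.
With 13 independent generators:
Total syndromes = 2^13
= 8192

8192


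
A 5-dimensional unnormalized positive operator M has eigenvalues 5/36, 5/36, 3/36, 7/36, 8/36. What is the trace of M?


tr(M) = sum of eigenvalues
= 5/36 + 5/36 + 3/36 + 7/36 + 8/36
= 28/36
= 0.7778

0.7778


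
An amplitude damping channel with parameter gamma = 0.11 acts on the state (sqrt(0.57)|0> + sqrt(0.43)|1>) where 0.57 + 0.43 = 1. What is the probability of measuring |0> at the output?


For amplitude damping with parameter gamma on state sqrt(a)|0> + sqrt(b)|1>:
alpha^2 = 0.57, beta^2 = 0.43
P(|0>) = alpha^2 + gamma * beta^2
= 0.57 + 0.11 * 0.43
= 0.57 + 0.0473
= 0.6173

0.6173


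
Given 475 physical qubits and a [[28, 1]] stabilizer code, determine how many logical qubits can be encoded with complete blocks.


Each code block uses 28 physical qubits for 1 logical qubit(s).
Number of complete blocks = floor(475 / 28) = 16
Logical qubits = 16 * 1
= 16

16


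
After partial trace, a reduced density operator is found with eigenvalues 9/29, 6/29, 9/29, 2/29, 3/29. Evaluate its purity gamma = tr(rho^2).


tr(rho^2) = sum of eigenvalues squared
= (9/29)^2 + (6/29)^2 + (9/29)^2 + (2/29)^2 + (3/29)^2
= (81 + 36 + 81 + 4 + 9) / 841
= 211/841
= 0.2509

0.2509


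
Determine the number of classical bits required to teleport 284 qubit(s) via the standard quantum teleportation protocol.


Quantum teleportation requires 2 classical bits per qubit teleported.
284 qubit(s) -> 2 * 284 = 568 classical bits

568


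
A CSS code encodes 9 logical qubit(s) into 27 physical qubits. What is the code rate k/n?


Code rate R = k/n
= 9/27
= 0.3333

0.3333


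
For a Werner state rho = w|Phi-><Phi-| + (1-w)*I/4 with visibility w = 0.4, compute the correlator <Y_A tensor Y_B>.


|Phi-> = (|00> - |11>)/sqrt(2)
For the pure Bell state, <Y_A Y_B> = +1 (Bell-state Pauli correlator).
The maximally-mixed part I/4 has tr(I/4 * P tensor P) = 0 for any traceless Pauli P.
So <Y_A Y_B>_rho = w * (+1) + (1 - w) * 0
= 0.4 * (+1)
= 0.4000

0.4000


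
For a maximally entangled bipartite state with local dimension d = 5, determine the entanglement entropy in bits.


For a maximally entangled state in d x d:
S = log2(d) = log2(5)
= 2.3219

2.3219


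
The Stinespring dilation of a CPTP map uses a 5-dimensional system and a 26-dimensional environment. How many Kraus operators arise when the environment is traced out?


Tracing out the environment in an orthonormal basis {|i>_E} gives Kraus operators K_i = <i|_E U |0>_E.
Number of Kraus operators = dim(H_env) = d_env
= 26

26


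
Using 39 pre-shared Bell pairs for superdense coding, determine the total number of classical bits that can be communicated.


Superdense coding allows 2 classical bits per shared entangled pair.
39 pair(s) -> 2 * 39 = 78 classical bits

78


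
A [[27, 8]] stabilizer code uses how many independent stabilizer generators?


For an [[n,k]] stabilizer code:
Number of stabilizer generators = n - k
= 27 - 8
= 19

19


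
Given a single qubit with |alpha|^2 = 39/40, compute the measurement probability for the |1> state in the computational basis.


|alpha|^2 = 39/40 = 0.9750
|beta|^2 = 1 - 39/40 = 1/40 = 0.0250
P(|1>) = |beta|^2 = 0.0250

0.0250


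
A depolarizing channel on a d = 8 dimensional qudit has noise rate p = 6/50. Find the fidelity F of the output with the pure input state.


F = (1-p) + p/d
= (1 - 0.1200) + 0.1200/8
= 0.8800 + 0.0150
= 0.8950

0.8950


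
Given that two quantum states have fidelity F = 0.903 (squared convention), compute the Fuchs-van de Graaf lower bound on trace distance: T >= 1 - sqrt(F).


Fuchs-van de Graaf (squared-fidelity convention): 1 - sqrt(F) <= T <= sqrt(1 - F).
Lower bound: T >= 1 - sqrt(F)
sqrt(F) = sqrt(0.903) = 0.9503
T >= 1 - 0.9503
T >= 0.0497

0.0497


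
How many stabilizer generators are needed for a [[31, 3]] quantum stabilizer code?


For an [[n,k]] stabilizer code:
Number of stabilizer generators = n - k
= 31 - 3
= 28

28


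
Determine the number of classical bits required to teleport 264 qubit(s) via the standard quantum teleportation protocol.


Quantum teleportation requires 2 classical bits per qubit teleported.
264 qubit(s) -> 2 * 264 = 528 classical bits

528


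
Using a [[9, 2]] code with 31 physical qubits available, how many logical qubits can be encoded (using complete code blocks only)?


Each code block uses 9 physical qubits for 2 logical qubit(s).
Number of complete blocks = floor(31 / 9) = 3
Logical qubits = 3 * 2
= 6

6


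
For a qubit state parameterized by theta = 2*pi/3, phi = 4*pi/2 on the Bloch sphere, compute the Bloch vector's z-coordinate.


theta = 2.0944, phi = 6.2832
r_z = cos(theta) = -0.5000

-0.5000


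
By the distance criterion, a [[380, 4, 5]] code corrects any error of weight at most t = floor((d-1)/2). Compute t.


Code parameters: [[380, 4, 5]], distance d = 5.
Number of correctable errors = floor((d-1)/2)
= floor((5 - 1)/2)
= floor(4/2)
= 2

2


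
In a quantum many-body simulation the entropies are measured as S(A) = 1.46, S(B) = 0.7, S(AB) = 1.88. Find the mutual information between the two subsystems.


I(A:B) = S(A) + S(B) - S(AB)
= 1.46 + 0.7 - 1.88
= 0.2800

0.2800


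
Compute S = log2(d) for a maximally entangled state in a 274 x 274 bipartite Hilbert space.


For a maximally entangled state in d x d:
S = log2(d) = log2(274)
= 8.0980

8.0980


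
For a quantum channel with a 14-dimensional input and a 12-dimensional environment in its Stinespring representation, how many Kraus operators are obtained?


Tracing out the environment in an orthonormal basis {|i>_E} gives Kraus operators K_i = <i|_E U |0>_E.
Number of Kraus operators = dim(H_env) = d_env
= 12

12


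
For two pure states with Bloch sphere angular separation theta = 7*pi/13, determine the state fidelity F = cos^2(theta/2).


For states separated by angle theta on Bloch sphere:
F = cos^2(theta/2)
theta = 7*pi/13 = 1.6916
theta/2 = 0.8458
cos(theta/2) = 0.6631
F = 0.4397

0.4397


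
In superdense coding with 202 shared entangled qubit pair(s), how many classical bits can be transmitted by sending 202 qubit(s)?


Superdense coding allows 2 classical bits per shared entangled pair.
202 pair(s) -> 2 * 202 = 404 classical bits

404


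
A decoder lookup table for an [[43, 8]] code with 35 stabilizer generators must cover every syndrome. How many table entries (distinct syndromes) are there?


Each stabilizer generator gives a binary (+1 or -1) measurement outcome.
With 35 independent generators:
Total syndromes = 2^35
= 34359738368

34359738368


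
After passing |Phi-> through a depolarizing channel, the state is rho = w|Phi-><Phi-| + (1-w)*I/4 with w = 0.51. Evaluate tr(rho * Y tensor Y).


|Phi-> = (|00> - |11>)/sqrt(2)
For the pure Bell state, <Y_A Y_B> = +1 (Bell-state Pauli correlator).
The maximally-mixed part I/4 has tr(I/4 * P tensor P) = 0 for any traceless Pauli P.
So <Y_A Y_B>_rho = w * (+1) + (1 - w) * 0
= 0.51 * (+1)
= 0.5100

0.5100


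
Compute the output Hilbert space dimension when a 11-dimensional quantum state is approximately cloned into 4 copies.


Output space = H^(tensor 4) where dim(H) = 11
dim = 11^4
= 121 (after 2 factors)
= 1331 (after 3 factors)
= 14641 (after 4 factors)
= 14641

14641


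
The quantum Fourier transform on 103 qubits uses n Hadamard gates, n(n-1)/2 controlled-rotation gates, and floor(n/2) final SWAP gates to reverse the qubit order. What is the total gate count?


Hadamard gates: 103
Controlled rotations: n*(n-1)/2 = 103*102/2 = 5253
SWAP gates: floor(n/2) = floor(103/2) = 51
Total = 103 + 5253 + 51
= 5407

5407


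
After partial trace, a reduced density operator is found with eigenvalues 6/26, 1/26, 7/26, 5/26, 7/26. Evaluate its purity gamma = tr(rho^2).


tr(rho^2) = sum of eigenvalues squared
= (6/26)^2 + (1/26)^2 + (7/26)^2 + (5/26)^2 + (7/26)^2
= (36 + 1 + 49 + 25 + 49) / 676
= 160/676
= 0.2367

0.2367


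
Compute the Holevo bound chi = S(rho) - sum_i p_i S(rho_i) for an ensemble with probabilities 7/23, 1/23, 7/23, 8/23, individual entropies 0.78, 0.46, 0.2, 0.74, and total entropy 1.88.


chi = S(rho) - sum_i p_i * S(rho_i)
Weighted entropy = 7/23 * 0.78 + 1/23 * 0.46 + 7/23 * 0.2 + 8/23 * 0.74
= 0.5757
chi = 1.88 - 0.5757
= 1.3043

1.3043
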